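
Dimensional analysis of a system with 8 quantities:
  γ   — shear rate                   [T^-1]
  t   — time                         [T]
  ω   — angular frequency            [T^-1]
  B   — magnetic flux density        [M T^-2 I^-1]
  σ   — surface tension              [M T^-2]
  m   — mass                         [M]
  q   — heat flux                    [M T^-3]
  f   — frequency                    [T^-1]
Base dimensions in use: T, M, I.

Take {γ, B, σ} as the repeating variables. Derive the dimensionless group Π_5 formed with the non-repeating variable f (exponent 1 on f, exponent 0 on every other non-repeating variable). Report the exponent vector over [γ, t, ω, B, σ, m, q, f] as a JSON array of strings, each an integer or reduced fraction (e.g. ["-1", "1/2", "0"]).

Write exponents as rows T,M,I / cols γ,t,ω,B,σ,m,q,f:
  T: [-1  1 -1 -2 -2  0 -3 -1]
  M: [ 0  0  0  1  1  1  1  0]
  I: [ 0  0  0 -1  0  0  0  0]
RREF → pivots at {γ,B,σ} ⇒ r = 3
Repeat: γ,B,σ; free: t,ω,m,q,f
RREF:
  r0: [   1   -1    1    0    0   -2    1    1]
  r1: [   0    0    0    1    0    0    0    0]
  r2: [   0    0    0    0    1    1    1    0]
Fix exponent of f at 1, t at 0, ω at 0, m at 0, q at 0; solve each RREF row for its pivot's exponent:
  r0: exp(γ) + (1)·1 = 0 ⇒ exp(γ) = -1
  r1: exp(B) + (0)·1 = 0 ⇒ exp(B) = 0
  r2: exp(σ) + (0)·1 = 0 ⇒ exp(σ) = 0
Π_5 = γ^-1 · f

["-1", "0", "0", "0", "0", "0", "0", "1"]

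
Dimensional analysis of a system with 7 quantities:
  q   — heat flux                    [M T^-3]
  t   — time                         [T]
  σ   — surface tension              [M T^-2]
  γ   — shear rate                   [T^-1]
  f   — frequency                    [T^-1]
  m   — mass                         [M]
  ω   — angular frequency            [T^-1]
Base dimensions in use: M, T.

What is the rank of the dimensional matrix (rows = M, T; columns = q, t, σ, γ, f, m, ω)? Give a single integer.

Exponent matrix [M,T] × [q,t,σ,γ,f,m,ω]:
  M: [ 1  0  1  0  0  1  0]
  T: [-3  1 -2 -1 -1  0 -1]
Row reduction gives pivot columns q,t; rank = 2

2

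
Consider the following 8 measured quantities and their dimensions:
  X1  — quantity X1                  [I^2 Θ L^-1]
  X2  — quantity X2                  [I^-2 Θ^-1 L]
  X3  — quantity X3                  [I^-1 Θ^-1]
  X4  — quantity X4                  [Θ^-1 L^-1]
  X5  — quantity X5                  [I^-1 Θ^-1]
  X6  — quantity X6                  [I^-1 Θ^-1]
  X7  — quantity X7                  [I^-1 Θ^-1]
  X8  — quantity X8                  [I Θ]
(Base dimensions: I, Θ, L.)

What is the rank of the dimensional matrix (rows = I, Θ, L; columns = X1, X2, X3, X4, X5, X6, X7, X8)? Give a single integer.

Exponent matrix [I,Θ,L] × [X1,X2,X3,X4,X5,X6,X7,X8]:
  I: [ 2 -2 -1  0 -1 -1 -1  1]
  Θ: [ 1 -1 -1 -1 -1 -1 -1  1]
  L: [-1  1  0 -1  0  0  0  0]
Echelon form has 2 nonzero rows (pivots: X1,X3)

2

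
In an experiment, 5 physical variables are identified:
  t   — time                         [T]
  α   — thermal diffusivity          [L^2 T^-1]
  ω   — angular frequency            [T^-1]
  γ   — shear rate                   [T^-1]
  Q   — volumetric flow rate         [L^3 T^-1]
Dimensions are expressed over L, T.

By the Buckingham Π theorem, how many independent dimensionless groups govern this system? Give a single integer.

3

Exponent matrix [L,T] × [t,α,ω,γ,Q]:
  L: [ 0  2  0  0  3]
  T: [ 1 -1 -1 -1 -1]
Echelon form has 2 nonzero rows (pivots: t,α)
5 vars − rank 2 = 3 Π groups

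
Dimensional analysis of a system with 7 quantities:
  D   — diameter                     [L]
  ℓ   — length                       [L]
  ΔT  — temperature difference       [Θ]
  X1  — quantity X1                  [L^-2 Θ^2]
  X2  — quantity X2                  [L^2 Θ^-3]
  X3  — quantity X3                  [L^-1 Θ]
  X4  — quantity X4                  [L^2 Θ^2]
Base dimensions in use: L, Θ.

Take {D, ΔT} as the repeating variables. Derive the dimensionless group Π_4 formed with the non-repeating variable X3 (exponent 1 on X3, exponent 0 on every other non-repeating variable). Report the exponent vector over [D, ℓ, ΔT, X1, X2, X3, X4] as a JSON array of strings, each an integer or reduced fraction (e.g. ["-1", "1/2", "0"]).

["1", "0", "-1", "0", "0", "1", "0"]

Dimensional matrix (L×Θ by D×ℓ×ΔT×X1×X2×X3×X4):
  L: [ 1  1  0 -2  2 -1  2]
  Θ: [ 0  0  1  2 -3  1  2]
Row reduction gives pivot columns D,ΔT; rank = 2
Pivot set = {D,ΔT}, free = {ℓ,X1,X2,X3,X4}
RREF:
  r0: [   1    1    0   -2    2   -1    2]
  r1: [   0    0    1    2   -3    1    2]
Fix exponent of X3 at 1, ℓ at 0, X1 at 0, X2 at 0, X4 at 0; solve each RREF row for its pivot's exponent:
  r0: exp(D) + (-1)·1 = 0 ⇒ exp(D) = 1
  r1: exp(ΔT) + (1)·1 = 0 ⇒ exp(ΔT) = -1
Π_4 = D · ΔT^-1 · X3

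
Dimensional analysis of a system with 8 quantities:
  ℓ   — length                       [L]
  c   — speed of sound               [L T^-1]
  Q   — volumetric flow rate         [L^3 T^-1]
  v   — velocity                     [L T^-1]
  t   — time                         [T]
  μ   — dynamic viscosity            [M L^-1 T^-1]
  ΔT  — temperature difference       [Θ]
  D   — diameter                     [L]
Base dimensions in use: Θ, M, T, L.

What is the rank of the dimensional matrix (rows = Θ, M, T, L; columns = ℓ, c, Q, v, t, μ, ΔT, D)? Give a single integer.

4

Dimensional matrix (Θ×M×T×L by ℓ×c×Q×v×t×μ×ΔT×D):
  Θ: [ 0  0  0  0  0  0  1  0]
  M: [ 0  0  0  0  0  1  0  0]
  T: [ 0 -1 -1 -1  1 -1  0  0]
  L: [ 1  1  3  1  0 -1  0  1]
RREF → pivots at {ℓ,c,μ,ΔT} ⇒ r = 4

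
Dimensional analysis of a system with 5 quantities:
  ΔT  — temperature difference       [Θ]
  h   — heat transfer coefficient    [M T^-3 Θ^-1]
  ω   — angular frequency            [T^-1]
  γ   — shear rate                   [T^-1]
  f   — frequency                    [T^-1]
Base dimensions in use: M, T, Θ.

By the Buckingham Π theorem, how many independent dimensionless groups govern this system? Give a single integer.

2

Exponent matrix [M,T,Θ] × [ΔT,h,ω,γ,f]:
  M: [ 0  1  0  0  0]
  T: [ 0 -3 -1 -1 -1]
  Θ: [ 1 -1  0  0  0]
RREF → pivots at {ΔT,h,ω} ⇒ r = 3
n=5, r=3 ⇒ 2 dimensionless groups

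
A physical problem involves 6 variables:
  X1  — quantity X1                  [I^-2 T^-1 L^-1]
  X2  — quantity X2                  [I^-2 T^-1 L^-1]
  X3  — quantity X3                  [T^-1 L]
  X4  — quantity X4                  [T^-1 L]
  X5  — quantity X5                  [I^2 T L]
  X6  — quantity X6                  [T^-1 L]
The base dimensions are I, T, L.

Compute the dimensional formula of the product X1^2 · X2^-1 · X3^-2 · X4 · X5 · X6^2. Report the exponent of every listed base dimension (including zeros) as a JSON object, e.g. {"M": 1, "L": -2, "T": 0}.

{"I": 0, "T": -1, "L": 1}

Write exponents as rows I,T,L / cols X1,X2,X3,X4,X5,X6:
  I: [-2 -2  0  0  2  0]
  T: [-1 -1 -1 -1  1 -1]
  L: [-1 -1  1  1  1  1]
  [I]: (2)·-2+(-1)·-2+(-2)·0+(1)·0+(1)·2+(2)·0 = 0
  [T]: (2)·-1+(-1)·-1+(-2)·-1+(1)·-1+(1)·1+(2)·-1 = -1
  [L]: (2)·-1+(-1)·-1+(-2)·1+(1)·1+(1)·1+(2)·1 = 1
⇒ T^-1 L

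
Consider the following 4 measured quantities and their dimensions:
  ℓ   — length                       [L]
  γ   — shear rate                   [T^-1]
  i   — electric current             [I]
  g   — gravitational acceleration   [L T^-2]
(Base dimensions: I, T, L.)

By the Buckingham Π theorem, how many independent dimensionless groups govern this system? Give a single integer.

Dimensional matrix (I×T×L by ℓ×γ×i×g):
  I: [ 0  0  1  0]
  T: [ 0 -1  0 -2]
  L: [ 1  0  0  1]
Echelon form has 3 nonzero rows (pivots: ℓ,γ,i)
4 vars − rank 3 = 1 Π group

1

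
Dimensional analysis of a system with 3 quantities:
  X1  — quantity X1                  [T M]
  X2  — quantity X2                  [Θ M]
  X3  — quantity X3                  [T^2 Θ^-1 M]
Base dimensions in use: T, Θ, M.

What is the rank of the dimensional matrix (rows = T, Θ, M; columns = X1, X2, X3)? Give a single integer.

2

Write exponents as rows T,Θ,M / cols X1,X2,X3:
  T: [ 1  0  2]
  Θ: [ 0  1 -1]
  M: [ 1  1  1]
Echelon form has 2 nonzero rows (pivots: X1,X2)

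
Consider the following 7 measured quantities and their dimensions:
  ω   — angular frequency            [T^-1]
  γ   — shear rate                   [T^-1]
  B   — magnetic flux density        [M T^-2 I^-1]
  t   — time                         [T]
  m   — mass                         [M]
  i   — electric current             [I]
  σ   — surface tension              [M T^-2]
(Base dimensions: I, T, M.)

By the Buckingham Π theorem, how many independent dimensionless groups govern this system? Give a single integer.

Exponent matrix [I,T,M] × [ω,γ,B,t,m,i,σ]:
  I: [ 0  0 -1  0  0  1  0]
  T: [-1 -1 -2  1  0  0 -2]
  M: [ 0  0  1  0  1  0  1]
RREF → pivots at {ω,B,m} ⇒ r = 3
n=7, r=3 ⇒ 4 dimensionless groups

4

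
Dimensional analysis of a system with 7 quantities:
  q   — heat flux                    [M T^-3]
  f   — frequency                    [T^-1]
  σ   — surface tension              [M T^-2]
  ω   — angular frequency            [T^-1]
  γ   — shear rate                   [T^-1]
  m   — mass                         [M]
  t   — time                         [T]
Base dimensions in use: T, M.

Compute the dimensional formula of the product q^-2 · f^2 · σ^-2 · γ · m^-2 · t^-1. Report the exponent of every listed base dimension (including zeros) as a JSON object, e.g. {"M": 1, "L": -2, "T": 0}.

{"T": 6, "M": -6}

Dimensional matrix (T×M by q×f×σ×ω×γ×m×t):
  T: [-3 -1 -2 -1 -1  0  1]
  M: [ 1  0  1  0  0  1  0]
  [T]: (-2)·-3+(2)·-1+(-2)·-2+(1)·-1+(-2)·0+(-1)·1 = 6
  [M]: (-2)·1+(2)·0+(-2)·1+(1)·0+(-2)·1+(-1)·0 = -6
⇒ T^6 M^-6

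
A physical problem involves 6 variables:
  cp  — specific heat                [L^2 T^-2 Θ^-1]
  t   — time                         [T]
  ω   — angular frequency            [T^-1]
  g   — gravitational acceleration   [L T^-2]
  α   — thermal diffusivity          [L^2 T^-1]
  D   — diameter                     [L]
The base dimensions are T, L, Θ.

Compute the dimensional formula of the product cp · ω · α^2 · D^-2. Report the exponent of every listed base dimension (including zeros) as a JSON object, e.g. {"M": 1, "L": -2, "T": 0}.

Exponent matrix [T,L,Θ] × [cp,t,ω,g,α,D]:
  T: [-2  1 -1 -2 -1  0]
  L: [ 2  0  0  1  2  1]
  Θ: [-1  0  0  0  0  0]
  [T]: (1)·-2+(1)·-1+(2)·-1+(-2)·0 = -5
  [L]: (1)·2+(1)·0+(2)·2+(-2)·1 = 4
  [Θ]: (1)·-1+(1)·0+(2)·0+(-2)·0 = -1
⇒ T^-5 L^4 Θ^-1

{"T": -5, "L": 4, "Θ": -1}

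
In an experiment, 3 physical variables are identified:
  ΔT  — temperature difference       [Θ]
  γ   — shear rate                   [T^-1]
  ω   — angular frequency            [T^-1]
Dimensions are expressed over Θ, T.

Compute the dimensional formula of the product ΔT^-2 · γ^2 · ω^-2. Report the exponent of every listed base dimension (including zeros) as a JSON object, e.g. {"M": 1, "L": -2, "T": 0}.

{"Θ": -2, "T": 0}

Write exponents as rows Θ,T / cols ΔT,γ,ω:
  Θ: [ 1  0  0]
  T: [ 0 -1 -1]
  [Θ]: (-2)·1+(2)·0+(-2)·0 = -2
  [T]: (-2)·0+(2)·-1+(-2)·-1 = 0
⇒ Θ^-2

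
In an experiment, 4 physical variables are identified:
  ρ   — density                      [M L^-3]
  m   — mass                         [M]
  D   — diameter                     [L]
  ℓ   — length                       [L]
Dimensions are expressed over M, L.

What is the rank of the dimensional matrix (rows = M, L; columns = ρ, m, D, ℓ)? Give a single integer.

2

Exponent matrix [M,L] × [ρ,m,D,ℓ]:
  M: [ 1  1  0  0]
  L: [-3  0  1  1]
Row reduction gives pivot columns ρ,m; rank = 2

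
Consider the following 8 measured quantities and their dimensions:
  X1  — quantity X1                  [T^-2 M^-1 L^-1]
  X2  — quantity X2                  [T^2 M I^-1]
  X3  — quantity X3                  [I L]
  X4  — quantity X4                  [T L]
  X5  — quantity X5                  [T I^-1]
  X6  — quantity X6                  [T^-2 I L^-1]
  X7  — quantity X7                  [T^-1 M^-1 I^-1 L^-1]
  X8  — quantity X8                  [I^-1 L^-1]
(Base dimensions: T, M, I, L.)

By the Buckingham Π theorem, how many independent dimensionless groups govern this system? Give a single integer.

Dimensional matrix (T×M×I×L by X1×X2×X3×X4×X5×X6×X7×X8):
  T: [-2  2  0  1  1 -2 -1  0]
  M: [-1  1  0  0  0  0 -1  0]
  I: [ 0 -1  1  0 -1  1 -1 -1]
  L: [-1  0  1  1  0 -1 -1 -1]
RREF → pivots at {X1,X2,X4} ⇒ r = 3
8 vars − rank 3 = 5 Π groups

5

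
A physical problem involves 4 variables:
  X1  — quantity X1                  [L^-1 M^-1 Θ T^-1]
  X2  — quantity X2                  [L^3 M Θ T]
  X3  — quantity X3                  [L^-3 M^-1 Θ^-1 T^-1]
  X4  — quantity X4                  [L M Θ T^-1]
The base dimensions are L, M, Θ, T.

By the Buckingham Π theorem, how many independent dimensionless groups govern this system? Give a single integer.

Exponent matrix [L,M,Θ,T] × [X1,X2,X3,X4]:
  L: [-1  3 -3  1]
  M: [-1  1 -1  1]
  Θ: [ 1  1 -1  1]
  T: [-1  1 -1 -1]
RREF → pivots at {X1,X2,X4} ⇒ r = 3
Π count = n − r = 4 − 3 = 1

1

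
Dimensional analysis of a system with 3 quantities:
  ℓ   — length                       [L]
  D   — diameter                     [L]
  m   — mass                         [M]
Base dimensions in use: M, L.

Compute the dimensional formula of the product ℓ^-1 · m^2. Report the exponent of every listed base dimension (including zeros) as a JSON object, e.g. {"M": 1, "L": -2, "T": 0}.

Exponent matrix [M,L] × [ℓ,D,m]:
  M: [ 0  0  1]
  L: [ 1  1  0]
  [M]: (-1)·0+(2)·1 = 2
  [L]: (-1)·1+(2)·0 = -1
⇒ M^2 L^-1

{"M": 2, "L": -1}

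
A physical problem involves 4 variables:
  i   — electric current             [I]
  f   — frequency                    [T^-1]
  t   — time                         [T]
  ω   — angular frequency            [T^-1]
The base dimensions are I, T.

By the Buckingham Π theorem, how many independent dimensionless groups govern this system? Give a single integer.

Write exponents as rows I,T / cols i,f,t,ω:
  I: [ 1  0  0  0]
  T: [ 0 -1  1 -1]
Echelon form has 2 nonzero rows (pivots: i,f)
Π count = n − r = 4 − 2 = 2

2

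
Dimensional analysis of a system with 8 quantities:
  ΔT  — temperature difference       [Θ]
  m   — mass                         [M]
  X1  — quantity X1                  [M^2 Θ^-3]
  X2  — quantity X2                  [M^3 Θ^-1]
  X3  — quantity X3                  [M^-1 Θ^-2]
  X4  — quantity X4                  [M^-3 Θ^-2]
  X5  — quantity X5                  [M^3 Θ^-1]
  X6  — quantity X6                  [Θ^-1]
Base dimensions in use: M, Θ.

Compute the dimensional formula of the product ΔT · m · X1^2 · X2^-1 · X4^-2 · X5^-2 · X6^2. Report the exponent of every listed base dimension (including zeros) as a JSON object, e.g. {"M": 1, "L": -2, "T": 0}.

{"M": 2, "Θ": 0}

Exponent matrix [M,Θ] × [ΔT,m,X1,X2,X3,X4,X5,X6]:
  M: [ 0  1  2  3 -1 -3  3  0]
  Θ: [ 1  0 -3 -1 -2 -2 -1 -1]
  [M]: (1)·0+(1)·1+(2)·2+(-1)·3+(-2)·-3+(-2)·3+(2)·0 = 2
  [Θ]: (1)·1+(1)·0+(2)·-3+(-1)·-1+(-2)·-2+(-2)·-1+(2)·-1 = 0
⇒ M^2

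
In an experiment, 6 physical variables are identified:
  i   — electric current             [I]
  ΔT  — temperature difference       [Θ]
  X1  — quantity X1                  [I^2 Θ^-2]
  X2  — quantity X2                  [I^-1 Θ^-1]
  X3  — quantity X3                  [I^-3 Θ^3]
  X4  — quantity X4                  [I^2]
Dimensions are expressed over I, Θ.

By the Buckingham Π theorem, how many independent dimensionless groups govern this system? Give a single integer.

Dimensional matrix (I×Θ by i×ΔT×X1×X2×X3×X4):
  I: [ 1  0  2 -1 -3  2]
  Θ: [ 0  1 -2 -1  3  0]
Echelon form has 2 nonzero rows (pivots: i,ΔT)
6 vars − rank 2 = 4 Π groups

4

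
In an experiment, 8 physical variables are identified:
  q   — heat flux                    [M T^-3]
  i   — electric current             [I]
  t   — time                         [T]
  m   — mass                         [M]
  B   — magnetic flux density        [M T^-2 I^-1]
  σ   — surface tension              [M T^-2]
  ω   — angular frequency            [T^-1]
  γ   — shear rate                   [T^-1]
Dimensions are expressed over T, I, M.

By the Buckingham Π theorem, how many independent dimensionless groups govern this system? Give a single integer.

Write exponents as rows T,I,M / cols q,i,t,m,B,σ,ω,γ:
  T: [-3  0  1  0 -2 -2 -1 -1]
  I: [ 0  1  0  0 -1  0  0  0]
  M: [ 1  0  0  1  1  1  0  0]
Row reduction gives pivot columns q,i,t; rank = 3
Π count = n − r = 8 − 3 = 5

5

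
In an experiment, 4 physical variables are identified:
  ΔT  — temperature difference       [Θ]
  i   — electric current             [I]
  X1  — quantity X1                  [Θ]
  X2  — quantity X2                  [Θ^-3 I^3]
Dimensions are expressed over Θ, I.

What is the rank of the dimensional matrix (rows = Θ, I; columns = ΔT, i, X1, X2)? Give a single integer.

2

Dimensional matrix (Θ×I by ΔT×i×X1×X2):
  Θ: [ 1  0  1 -3]
  I: [ 0  1  0  3]
RREF → pivots at {ΔT,i} ⇒ r = 2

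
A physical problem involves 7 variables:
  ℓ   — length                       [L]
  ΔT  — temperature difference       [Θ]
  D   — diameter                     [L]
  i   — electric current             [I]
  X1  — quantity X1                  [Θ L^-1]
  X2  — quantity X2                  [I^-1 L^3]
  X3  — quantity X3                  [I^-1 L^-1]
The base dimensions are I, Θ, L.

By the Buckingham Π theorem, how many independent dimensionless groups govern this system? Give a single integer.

Dimensional matrix (I×Θ×L by ℓ×ΔT×D×i×X1×X2×X3):
  I: [ 0  0  0  1  0 -1 -1]
  Θ: [ 0  1  0  0  1  0  0]
  L: [ 1  0  1  0 -1  3 -1]
Row reduction gives pivot columns ℓ,ΔT,i; rank = 3
7 vars − rank 3 = 4 Π groups

4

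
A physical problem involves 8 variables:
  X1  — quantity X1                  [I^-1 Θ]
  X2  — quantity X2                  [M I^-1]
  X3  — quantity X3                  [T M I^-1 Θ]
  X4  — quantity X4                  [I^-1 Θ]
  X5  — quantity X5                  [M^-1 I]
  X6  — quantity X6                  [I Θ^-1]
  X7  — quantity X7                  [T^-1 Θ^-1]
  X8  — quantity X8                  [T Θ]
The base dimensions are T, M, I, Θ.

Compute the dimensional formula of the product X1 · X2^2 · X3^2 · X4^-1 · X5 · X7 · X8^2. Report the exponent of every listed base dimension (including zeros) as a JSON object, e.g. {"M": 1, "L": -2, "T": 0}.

{"T": 3, "M": 3, "I": -3, "Θ": 3}

Dimensional matrix (T×M×I×Θ by X1×X2×X3×X4×X5×X6×X7×X8):
  T: [ 0  0  1  0  0  0 -1  1]
  M: [ 0  1  1  0 -1  0  0  0]
  I: [-1 -1 -1 -1  1  1  0  0]
  Θ: [ 1  0  1  1  0 -1 -1  1]
  [T]: (1)·0+(2)·0+(2)·1+(-1)·0+(1)·0+(1)·-1+(2)·1 = 3
  [M]: (1)·0+(2)·1+(2)·1+(-1)·0+(1)·-1+(1)·0+(2)·0 = 3
  [I]: (1)·-1+(2)·-1+(2)·-1+(-1)·-1+(1)·1+(1)·0+(2)·0 = -3
  [Θ]: (1)·1+(2)·0+(2)·1+(-1)·1+(1)·0+(1)·-1+(2)·1 = 3
⇒ T^3 M^3 I^-3 Θ^3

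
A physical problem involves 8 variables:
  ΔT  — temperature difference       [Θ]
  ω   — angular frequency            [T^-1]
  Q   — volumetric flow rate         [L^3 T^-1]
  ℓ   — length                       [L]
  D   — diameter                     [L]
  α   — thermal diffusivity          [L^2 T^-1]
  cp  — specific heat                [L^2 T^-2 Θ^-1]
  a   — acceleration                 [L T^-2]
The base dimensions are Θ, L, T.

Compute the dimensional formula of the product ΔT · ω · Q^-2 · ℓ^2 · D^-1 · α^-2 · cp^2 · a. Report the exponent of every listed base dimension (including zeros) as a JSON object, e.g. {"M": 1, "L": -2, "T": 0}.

Exponent matrix [Θ,L,T] × [ΔT,ω,Q,ℓ,D,α,cp,a]:
  Θ: [ 1  0  0  0  0  0 -1  0]
  L: [ 0  0  3  1  1  2  2  1]
  T: [ 0 -1 -1  0  0 -1 -2 -2]
  [Θ]: (1)·1+(1)·0+(-2)·0+(2)·0+(-1)·0+(-2)·0+(2)·-1+(1)·0 = -1
  [L]: (1)·0+(1)·0+(-2)·3+(2)·1+(-1)·1+(-2)·2+(2)·2+(1)·1 = -4
  [T]: (1)·0+(1)·-1+(-2)·-1+(2)·0+(-1)·0+(-2)·-1+(2)·-2+(1)·-2 = -3
⇒ Θ^-1 L^-4 T^-3

{"Θ": -1, "L": -4, "T": -3}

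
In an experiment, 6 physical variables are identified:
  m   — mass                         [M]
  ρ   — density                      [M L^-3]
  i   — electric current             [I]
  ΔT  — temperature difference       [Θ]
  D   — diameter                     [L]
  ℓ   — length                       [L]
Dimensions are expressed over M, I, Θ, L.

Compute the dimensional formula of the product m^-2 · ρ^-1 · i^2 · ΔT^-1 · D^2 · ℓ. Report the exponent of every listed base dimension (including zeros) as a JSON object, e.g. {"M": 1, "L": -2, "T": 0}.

Write exponents as rows M,I,Θ,L / cols m,ρ,i,ΔT,D,ℓ:
  M: [ 1  1  0  0  0  0]
  I: [ 0  0  1  0  0  0]
  Θ: [ 0  0  0  1  0  0]
  L: [ 0 -3  0  0  1  1]
  [M]: (-2)·1+(-1)·1+(2)·0+(-1)·0+(2)·0+(1)·0 = -3
  [I]: (-2)·0+(-1)·0+(2)·1+(-1)·0+(2)·0+(1)·0 = 2
  [Θ]: (-2)·0+(-1)·0+(2)·0+(-1)·1+(2)·0+(1)·0 = -1
  [L]: (-2)·0+(-1)·-3+(2)·0+(-1)·0+(2)·1+(1)·1 = 6
⇒ M^-3 I^2 Θ^-1 L^6

{"M": -3, "I": 2, "Θ": -1, "L": 6}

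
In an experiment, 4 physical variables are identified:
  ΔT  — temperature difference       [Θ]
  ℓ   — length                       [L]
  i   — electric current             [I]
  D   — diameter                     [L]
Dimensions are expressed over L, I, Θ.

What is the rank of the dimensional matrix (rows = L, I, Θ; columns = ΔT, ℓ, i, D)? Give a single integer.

3

Write exponents as rows L,I,Θ / cols ΔT,ℓ,i,D:
  L: [ 0  1  0  1]
  I: [ 0  0  1  0]
  Θ: [ 1  0  0  0]
Echelon form has 3 nonzero rows (pivots: ΔT,ℓ,i)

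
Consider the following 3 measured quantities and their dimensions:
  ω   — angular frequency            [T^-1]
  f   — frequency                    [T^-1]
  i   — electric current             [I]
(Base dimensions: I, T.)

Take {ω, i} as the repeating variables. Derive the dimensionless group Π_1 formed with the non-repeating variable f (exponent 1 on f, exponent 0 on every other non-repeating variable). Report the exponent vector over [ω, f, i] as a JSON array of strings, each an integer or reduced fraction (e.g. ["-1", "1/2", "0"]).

Dimensional matrix (I×T by ω×f×i):
  I: [ 0  0  1]
  T: [-1 -1  0]
Echelon form has 2 nonzero rows (pivots: ω,i)
Pivot set = {ω,i}, free = {f}
RREF:
  r0: [   1    1    0]
  r1: [   0    0    1]
Fix exponent of f at 1; solve each RREF row for its pivot's exponent:
  r0: exp(ω) + (1)·1 = 0 ⇒ exp(ω) = -1
  r1: exp(i) + (0)·1 = 0 ⇒ exp(i) = 0
Π_1 = ω^-1 · f

["-1", "1", "0"]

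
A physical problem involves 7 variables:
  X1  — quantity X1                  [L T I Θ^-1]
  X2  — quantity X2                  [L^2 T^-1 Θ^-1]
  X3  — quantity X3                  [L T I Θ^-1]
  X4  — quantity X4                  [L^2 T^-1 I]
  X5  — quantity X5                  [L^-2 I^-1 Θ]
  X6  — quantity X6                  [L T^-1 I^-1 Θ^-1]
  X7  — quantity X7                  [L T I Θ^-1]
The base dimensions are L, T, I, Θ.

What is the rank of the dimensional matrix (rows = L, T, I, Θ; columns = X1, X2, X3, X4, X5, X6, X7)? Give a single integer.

3

Write exponents as rows L,T,I,Θ / cols X1,X2,X3,X4,X5,X6,X7:
  L: [ 1  2  1  2 -2  1  1]
  T: [ 1 -1  1 -1  0 -1  1]
  I: [ 1  0  1  1 -1 -1  1]
  Θ: [-1 -1 -1  0  1 -1 -1]
Row reduction gives pivot columns X1,X2,X4; rank = 3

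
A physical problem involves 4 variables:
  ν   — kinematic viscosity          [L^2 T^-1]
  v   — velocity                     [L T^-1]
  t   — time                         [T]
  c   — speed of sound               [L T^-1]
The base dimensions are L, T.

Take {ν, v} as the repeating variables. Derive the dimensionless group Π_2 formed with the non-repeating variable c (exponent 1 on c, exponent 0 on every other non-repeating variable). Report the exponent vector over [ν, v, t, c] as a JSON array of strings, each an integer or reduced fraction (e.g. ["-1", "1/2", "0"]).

Exponent matrix [L,T] × [ν,v,t,c]:
  L: [ 2  1  0  1]
  T: [-1 -1  1 -1]
RREF → pivots at {ν,v} ⇒ r = 2
Repeat: ν,v; free: t,c
RREF:
  r0: [   1    0    1    0]
  r1: [   0    1   -2    1]
Fix exponent of c at 1, t at 0; solve each RREF row for its pivot's exponent:
  r0: exp(ν) + (0)·1 = 0 ⇒ exp(ν) = 0
  r1: exp(v) + (1)·1 = 0 ⇒ exp(v) = -1
Π_2 = v^-1 · c

["0", "-1", "0", "1"]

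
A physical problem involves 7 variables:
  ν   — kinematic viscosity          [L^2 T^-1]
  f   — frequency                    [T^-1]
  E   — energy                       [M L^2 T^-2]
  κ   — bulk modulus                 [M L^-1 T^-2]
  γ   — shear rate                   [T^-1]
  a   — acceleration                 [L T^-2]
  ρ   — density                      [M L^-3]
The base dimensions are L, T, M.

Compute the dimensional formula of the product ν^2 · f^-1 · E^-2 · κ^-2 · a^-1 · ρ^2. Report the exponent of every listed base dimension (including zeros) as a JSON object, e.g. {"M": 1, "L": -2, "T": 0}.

Dimensional matrix (L×T×M by ν×f×E×κ×γ×a×ρ):
  L: [ 2  0  2 -1  0  1 -3]
  T: [-1 -1 -2 -2 -1 -2  0]
  M: [ 0  0  1  1  0  0  1]
  [L]: (2)·2+(-1)·0+(-2)·2+(-2)·-1+(-1)·1+(2)·-3 = -5
  [T]: (2)·-1+(-1)·-1+(-2)·-2+(-2)·-2+(-1)·-2+(2)·0 = 9
  [M]: (2)·0+(-1)·0+(-2)·1+(-2)·1+(-1)·0+(2)·1 = -2
⇒ L^-5 T^9 M^-2

{"L": -5, "T": 9, "M": -2}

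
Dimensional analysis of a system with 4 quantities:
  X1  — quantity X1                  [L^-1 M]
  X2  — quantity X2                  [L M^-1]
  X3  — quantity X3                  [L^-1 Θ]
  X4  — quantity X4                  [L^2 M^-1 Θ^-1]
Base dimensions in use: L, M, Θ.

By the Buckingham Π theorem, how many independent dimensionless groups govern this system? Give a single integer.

Write exponents as rows L,M,Θ / cols X1,X2,X3,X4:
  L: [-1  1 -1  2]
  M: [ 1 -1  0 -1]
  Θ: [ 0  0  1 -1]
RREF → pivots at {X1,X3} ⇒ r = 2
n=4, r=2 ⇒ 2 dimensionless groups

2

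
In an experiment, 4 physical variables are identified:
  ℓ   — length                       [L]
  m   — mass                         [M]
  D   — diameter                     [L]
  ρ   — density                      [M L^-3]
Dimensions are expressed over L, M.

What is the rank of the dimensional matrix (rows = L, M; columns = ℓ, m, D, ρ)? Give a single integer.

2

Exponent matrix [L,M] × [ℓ,m,D,ρ]:
  L: [ 1  0  1 -3]
  M: [ 0  1  0  1]
RREF → pivots at {ℓ,m} ⇒ r = 2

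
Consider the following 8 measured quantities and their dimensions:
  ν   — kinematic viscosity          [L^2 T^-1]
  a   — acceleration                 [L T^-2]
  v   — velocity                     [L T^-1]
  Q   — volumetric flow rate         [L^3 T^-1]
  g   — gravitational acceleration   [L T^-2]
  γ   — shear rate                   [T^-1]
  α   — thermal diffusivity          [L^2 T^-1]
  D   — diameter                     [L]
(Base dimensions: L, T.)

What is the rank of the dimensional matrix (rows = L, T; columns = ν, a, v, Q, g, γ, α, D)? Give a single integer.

Dimensional matrix (L×T by ν×a×v×Q×g×γ×α×D):
  L: [ 2  1  1  3  1  0  2  1]
  T: [-1 -2 -1 -1 -2 -1 -1  0]
Row reduction gives pivot columns ν,a; rank = 2

2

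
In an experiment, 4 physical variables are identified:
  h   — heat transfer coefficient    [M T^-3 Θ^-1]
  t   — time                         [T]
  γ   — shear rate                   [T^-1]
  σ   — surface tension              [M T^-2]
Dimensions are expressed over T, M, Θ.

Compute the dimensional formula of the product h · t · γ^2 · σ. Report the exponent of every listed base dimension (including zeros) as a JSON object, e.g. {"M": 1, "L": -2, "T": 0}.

{"T": -6, "M": 2, "Θ": -1}

Exponent matrix [T,M,Θ] × [h,t,γ,σ]:
  T: [-3  1 -1 -2]
  M: [ 1  0  0  1]
  Θ: [-1  0  0  0]
  [T]: (1)·-3+(1)·1+(2)·-1+(1)·-2 = -6
  [M]: (1)·1+(1)·0+(2)·0+(1)·1 = 2
  [Θ]: (1)·-1+(1)·0+(2)·0+(1)·0 = -1
⇒ T^-6 M^2 Θ^-1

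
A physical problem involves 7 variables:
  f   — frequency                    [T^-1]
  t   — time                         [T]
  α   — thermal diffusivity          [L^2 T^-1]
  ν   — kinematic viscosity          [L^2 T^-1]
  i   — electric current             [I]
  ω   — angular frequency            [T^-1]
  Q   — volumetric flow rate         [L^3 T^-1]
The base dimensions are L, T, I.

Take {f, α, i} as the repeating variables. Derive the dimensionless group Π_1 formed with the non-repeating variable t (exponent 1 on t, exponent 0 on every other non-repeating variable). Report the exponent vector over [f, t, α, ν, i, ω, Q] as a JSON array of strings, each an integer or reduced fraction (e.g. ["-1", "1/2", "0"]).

["1", "1", "0", "0", "0", "0", "0"]

Write exponents as rows L,T,I / cols f,t,α,ν,i,ω,Q:
  L: [ 0  0  2  2  0  0  3]
  T: [-1  1 -1 -1  0 -1 -1]
  I: [ 0  0  0  0  1  0  0]
Echelon form has 3 nonzero rows (pivots: f,α,i)
Pivot set = {f,α,i}, free = {t,ν,ω,Q}
RREF:
  r0: [   1   -1    0    0    0    1 -1/2]
  r1: [   0    0    1    1    0    0  3/2]
  r2: [   0    0    0    0    1    0    0]
Fix exponent of t at 1, ν at 0, ω at 0, Q at 0; solve each RREF row for its pivot's exponent:
  r0: exp(f) + (-1)·1 = 0 ⇒ exp(f) = 1
  r1: exp(α) + (0)·1 = 0 ⇒ exp(α) = 0
  r2: exp(i) + (0)·1 = 0 ⇒ exp(i) = 0
Π_1 = f · t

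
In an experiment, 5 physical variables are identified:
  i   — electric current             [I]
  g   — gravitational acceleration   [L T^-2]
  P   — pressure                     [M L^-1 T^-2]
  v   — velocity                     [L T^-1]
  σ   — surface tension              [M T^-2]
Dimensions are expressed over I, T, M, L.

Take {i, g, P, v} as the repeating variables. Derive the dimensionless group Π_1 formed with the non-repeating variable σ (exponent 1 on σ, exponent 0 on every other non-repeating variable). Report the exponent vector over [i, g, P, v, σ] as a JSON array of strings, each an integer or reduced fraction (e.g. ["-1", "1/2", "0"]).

Dimensional matrix (I×T×M×L by i×g×P×v×σ):
  I: [ 1  0  0  0  0]
  T: [ 0 -2 -2 -1 -2]
  M: [ 0  0  1  0  1]
  L: [ 0  1 -1  1  0]
RREF → pivots at {i,g,P,v} ⇒ r = 4
Repeat: i,g,P,v; free: σ
RREF:
  r0: [   1    0    0    0    0]
  r1: [   0    1    0    0   -1]
  r2: [   0    0    1    0    1]
  r3: [   0    0    0    1    2]
Fix exponent of σ at 1; solve each RREF row for its pivot's exponent:
  r0: exp(i) + (0)·1 = 0 ⇒ exp(i) = 0
  r1: exp(g) + (-1)·1 = 0 ⇒ exp(g) = 1
  r2: exp(P) + (1)·1 = 0 ⇒ exp(P) = -1
  r3: exp(v) + (2)·1 = 0 ⇒ exp(v) = -2
Π_1 = g · P^-1 · v^-2 · σ

["0", "1", "-1", "-2", "1"]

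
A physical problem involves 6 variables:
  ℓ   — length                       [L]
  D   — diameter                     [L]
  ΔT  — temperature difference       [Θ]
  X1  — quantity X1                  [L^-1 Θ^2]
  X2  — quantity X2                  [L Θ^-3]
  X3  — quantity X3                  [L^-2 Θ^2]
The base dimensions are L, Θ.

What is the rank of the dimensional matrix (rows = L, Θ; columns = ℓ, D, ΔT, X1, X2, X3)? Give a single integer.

2

Exponent matrix [L,Θ] × [ℓ,D,ΔT,X1,X2,X3]:
  L: [ 1  1  0 -1  1 -2]
  Θ: [ 0  0  1  2 -3  2]
Echelon form has 2 nonzero rows (pivots: ℓ,ΔT)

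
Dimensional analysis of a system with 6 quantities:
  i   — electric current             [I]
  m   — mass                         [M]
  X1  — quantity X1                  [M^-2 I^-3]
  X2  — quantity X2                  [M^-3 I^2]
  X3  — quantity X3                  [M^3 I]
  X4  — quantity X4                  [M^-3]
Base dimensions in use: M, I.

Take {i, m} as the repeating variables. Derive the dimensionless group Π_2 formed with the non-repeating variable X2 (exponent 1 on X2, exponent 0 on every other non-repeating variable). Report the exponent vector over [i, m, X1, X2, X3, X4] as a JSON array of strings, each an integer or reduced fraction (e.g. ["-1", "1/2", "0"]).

Dimensional matrix (M×I by i×m×X1×X2×X3×X4):
  M: [ 0  1 -2 -3  3 -3]
  I: [ 1  0 -3  2  1  0]
Echelon form has 2 nonzero rows (pivots: i,m)
Pivot set = {i,m}, free = {X1,X2,X3,X4}
RREF:
  r0: [   1    0   -3    2    1    0]
  r1: [   0    1   -2   -3    3   -3]
Fix exponent of X2 at 1, X1 at 0, X3 at 0, X4 at 0; solve each RREF row for its pivot's exponent:
  r0: exp(i) + (2)·1 = 0 ⇒ exp(i) = -2
  r1: exp(m) + (-3)·1 = 0 ⇒ exp(m) = 3
Π_2 = i^-2 · m^3 · X2

["-2", "3", "0", "1", "0", "0"]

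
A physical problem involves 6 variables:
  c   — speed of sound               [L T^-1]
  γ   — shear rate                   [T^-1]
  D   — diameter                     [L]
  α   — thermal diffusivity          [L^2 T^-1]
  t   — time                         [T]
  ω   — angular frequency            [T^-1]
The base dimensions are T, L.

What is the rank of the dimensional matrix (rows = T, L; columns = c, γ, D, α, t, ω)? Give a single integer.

Exponent matrix [T,L] × [c,γ,D,α,t,ω]:
  T: [-1 -1  0 -1  1 -1]
  L: [ 1  0  1  2  0  0]
Row reduction gives pivot columns c,γ; rank = 2

2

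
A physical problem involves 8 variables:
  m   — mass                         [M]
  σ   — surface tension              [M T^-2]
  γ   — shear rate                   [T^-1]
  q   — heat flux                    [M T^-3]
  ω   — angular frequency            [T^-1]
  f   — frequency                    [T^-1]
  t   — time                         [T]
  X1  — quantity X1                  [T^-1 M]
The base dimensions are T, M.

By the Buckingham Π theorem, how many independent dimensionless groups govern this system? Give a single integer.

6

Write exponents as rows T,M / cols m,σ,γ,q,ω,f,t,X1:
  T: [ 0 -2 -1 -3 -1 -1  1 -1]
  M: [ 1  1  0  1  0  0  0  1]
Row reduction gives pivot columns m,σ; rank = 2
Π count = n − r = 8 − 2 = 6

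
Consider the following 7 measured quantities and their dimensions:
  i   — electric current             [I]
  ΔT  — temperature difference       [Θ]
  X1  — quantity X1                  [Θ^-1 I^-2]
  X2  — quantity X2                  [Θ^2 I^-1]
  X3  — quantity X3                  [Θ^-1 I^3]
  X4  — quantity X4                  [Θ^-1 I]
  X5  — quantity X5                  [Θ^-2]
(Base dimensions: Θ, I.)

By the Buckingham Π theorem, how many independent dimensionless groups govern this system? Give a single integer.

5

Write exponents as rows Θ,I / cols i,ΔT,X1,X2,X3,X4,X5:
  Θ: [ 0  1 -1  2 -1 -1 -2]
  I: [ 1  0 -2 -1  3  1  0]
Echelon form has 2 nonzero rows (pivots: i,ΔT)
Π count = n − r = 7 − 2 = 5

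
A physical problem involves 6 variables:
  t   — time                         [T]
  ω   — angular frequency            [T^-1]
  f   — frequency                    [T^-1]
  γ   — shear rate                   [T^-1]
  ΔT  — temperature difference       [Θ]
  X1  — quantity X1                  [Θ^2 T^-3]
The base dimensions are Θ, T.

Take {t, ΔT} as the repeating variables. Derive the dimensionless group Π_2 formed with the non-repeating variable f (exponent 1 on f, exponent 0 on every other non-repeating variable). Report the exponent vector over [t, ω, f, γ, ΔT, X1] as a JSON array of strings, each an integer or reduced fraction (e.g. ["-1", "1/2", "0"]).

["1", "0", "1", "0", "0", "0"]

Exponent matrix [Θ,T] × [t,ω,f,γ,ΔT,X1]:
  Θ: [ 0  0  0  0  1  2]
  T: [ 1 -1 -1 -1  0 -3]
Echelon form has 2 nonzero rows (pivots: t,ΔT)
Repeat: t,ΔT; free: ω,f,γ,X1
RREF:
  r0: [   1   -1   -1   -1    0   -3]
  r1: [   0    0    0    0    1    2]
Fix exponent of f at 1, ω at 0, γ at 0, X1 at 0; solve each RREF row for its pivot's exponent:
  r0: exp(t) + (-1)·1 = 0 ⇒ exp(t) = 1
  r1: exp(ΔT) + (0)·1 = 0 ⇒ exp(ΔT) = 0
Π_2 = t · f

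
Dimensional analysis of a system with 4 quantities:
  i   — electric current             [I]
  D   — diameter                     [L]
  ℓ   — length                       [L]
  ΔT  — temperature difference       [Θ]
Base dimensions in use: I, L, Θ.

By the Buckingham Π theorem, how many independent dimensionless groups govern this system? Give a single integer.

Exponent matrix [I,L,Θ] × [i,D,ℓ,ΔT]:
  I: [ 1  0  0  0]
  L: [ 0  1  1  0]
  Θ: [ 0  0  0  1]
RREF → pivots at {i,D,ΔT} ⇒ r = 3
n=4, r=3 ⇒ 1 dimensionless group

1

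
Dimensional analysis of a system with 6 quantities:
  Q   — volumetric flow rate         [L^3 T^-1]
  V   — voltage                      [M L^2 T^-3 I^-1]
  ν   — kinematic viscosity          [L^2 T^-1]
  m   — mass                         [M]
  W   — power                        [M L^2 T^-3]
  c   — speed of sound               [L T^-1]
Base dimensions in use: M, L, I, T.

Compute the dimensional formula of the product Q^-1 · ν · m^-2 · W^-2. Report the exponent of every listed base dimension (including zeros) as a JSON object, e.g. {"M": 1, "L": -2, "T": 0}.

Exponent matrix [M,L,I,T] × [Q,V,ν,m,W,c]:
  M: [ 0  1  0  1  1  0]
  L: [ 3  2  2  0  2  1]
  I: [ 0 -1  0  0  0  0]
  T: [-1 -3 -1  0 -3 -1]
  [M]: (-1)·0+(1)·0+(-2)·1+(-2)·1 = -4
  [L]: (-1)·3+(1)·2+(-2)·0+(-2)·2 = -5
  [I]: (-1)·0+(1)·0+(-2)·0+(-2)·0 = 0
  [T]: (-1)·-1+(1)·-1+(-2)·0+(-2)·-3 = 6
⇒ M^-4 L^-5 T^6

{"M": -4, "L": -5, "I": 0, "T": 6}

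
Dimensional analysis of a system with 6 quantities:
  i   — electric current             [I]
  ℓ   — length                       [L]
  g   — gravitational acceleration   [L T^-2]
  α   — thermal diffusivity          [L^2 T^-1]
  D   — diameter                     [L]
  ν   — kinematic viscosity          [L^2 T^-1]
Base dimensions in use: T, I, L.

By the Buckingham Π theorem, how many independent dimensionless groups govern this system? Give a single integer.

Write exponents as rows T,I,L / cols i,ℓ,g,α,D,ν:
  T: [ 0  0 -2 -1  0 -1]
  I: [ 1  0  0  0  0  0]
  L: [ 0  1  1  2  1  2]
Row reduction gives pivot columns i,ℓ,g; rank = 3
n=6, r=3 ⇒ 3 dimensionless groups

3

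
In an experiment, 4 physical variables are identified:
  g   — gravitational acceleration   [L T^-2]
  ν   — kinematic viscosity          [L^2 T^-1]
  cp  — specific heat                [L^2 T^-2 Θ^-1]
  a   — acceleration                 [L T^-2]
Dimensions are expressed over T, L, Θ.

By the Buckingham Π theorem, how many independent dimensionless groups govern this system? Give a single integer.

Exponent matrix [T,L,Θ] × [g,ν,cp,a]:
  T: [-2 -1 -2 -2]
  L: [ 1  2  2  1]
  Θ: [ 0  0 -1  0]
Row reduction gives pivot columns g,ν,cp; rank = 3
n=4, r=3 ⇒ 1 dimensionless group

1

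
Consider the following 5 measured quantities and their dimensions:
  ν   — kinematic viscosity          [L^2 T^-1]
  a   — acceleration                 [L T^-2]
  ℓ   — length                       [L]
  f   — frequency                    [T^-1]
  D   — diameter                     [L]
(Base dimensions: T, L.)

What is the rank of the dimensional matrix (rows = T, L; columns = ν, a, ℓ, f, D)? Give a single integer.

Dimensional matrix (T×L by ν×a×ℓ×f×D):
  T: [-1 -2  0 -1  0]
  L: [ 2  1  1  0  1]
Row reduction gives pivot columns ν,a; rank = 2

2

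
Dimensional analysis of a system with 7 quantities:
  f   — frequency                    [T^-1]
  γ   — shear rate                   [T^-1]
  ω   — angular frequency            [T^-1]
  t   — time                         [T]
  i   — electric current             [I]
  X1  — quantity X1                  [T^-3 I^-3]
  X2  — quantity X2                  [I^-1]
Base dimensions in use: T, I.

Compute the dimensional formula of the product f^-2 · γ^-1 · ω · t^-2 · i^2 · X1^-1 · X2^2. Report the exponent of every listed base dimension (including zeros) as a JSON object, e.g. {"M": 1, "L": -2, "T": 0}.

Write exponents as rows T,I / cols f,γ,ω,t,i,X1,X2:
  T: [-1 -1 -1  1  0 -3  0]
  I: [ 0  0  0  0  1 -3 -1]
  [T]: (-2)·-1+(-1)·-1+(1)·-1+(-2)·1+(2)·0+(-1)·-3+(2)·0 = 3
  [I]: (-2)·0+(-1)·0+(1)·0+(-2)·0+(2)·1+(-1)·-3+(2)·-1 = 3
⇒ T^3 I^3

{"T": 3, "I": 3}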